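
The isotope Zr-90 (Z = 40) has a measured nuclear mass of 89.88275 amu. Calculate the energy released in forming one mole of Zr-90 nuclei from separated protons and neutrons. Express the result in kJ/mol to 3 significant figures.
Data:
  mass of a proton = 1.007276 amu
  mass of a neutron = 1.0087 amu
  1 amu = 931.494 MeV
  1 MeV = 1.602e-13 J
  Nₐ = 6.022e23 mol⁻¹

7.58e+10 kJ/mol

Total constituent mass: 40 × 1.007276 + 50 × 1.0087 = 90.726040 amu
Mass defect Δm = 90.726040 − 89.88275 = 0.843290 amu
Binding energy = Δm·c² = 0.843290 × 931.494 MeV/amu = 785.520 MeV
Per nucleus in joules: 785.520 MeV × 1.602e-13 J/MeV = 1.2584e-10 J
Per mole: 1.2584e-10 J × 6.022e23 mol⁻¹ = 7.5781e+13 J/mol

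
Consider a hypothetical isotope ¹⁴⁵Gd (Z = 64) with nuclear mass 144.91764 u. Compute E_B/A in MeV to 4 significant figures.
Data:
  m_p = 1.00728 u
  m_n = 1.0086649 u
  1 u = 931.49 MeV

The nucleus contains 64 protons and 145 − 64 = 81 neutrons.
Total constituent mass: 64 × 1.00728 + 81 × 1.0086649 = 146.1677769 u
Mass defect Δm = 146.1677769 − 144.91764 = 1.2501369 u
Converting to energy: 1.2501369 u × 931.49 MeV/u = 1164.49 MeV
Per nucleon: 1164.49 / 145 = 8.031 MeV

8.031 MeV/nucleon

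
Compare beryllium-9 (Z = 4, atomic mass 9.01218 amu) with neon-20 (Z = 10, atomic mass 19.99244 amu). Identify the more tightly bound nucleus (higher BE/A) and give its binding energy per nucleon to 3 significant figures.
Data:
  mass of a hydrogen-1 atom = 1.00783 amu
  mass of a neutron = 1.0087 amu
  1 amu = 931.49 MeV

neon-20; 8.05 MeV/nucleon

beryllium-9: Σm = 4(1.00783) + 5(1.0087) = 9.07482 amu; Δm = 0.06264 amu; E_B = 58.349 MeV; E_B/A = 6.483 MeV
neon-20: Σm = 10(1.00783) + 10(1.0087) = 20.16530 amu; Δm = 0.17286 amu; E_B = 161.02 MeV; E_B/A = 8.051 MeV
neon-20 has the higher binding energy per nucleon, so it is the more tightly bound nucleus.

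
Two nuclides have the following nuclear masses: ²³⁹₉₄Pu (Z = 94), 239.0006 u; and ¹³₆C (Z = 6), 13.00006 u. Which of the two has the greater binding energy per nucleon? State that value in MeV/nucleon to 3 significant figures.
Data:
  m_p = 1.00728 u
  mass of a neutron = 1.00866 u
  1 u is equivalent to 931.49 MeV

²³⁹₉₄Pu; 7.56 MeV/nucleon

²³⁹₉₄Pu: Σm = 94(1.00728) + 145(1.00866) = 240.94002 u; Δm = 1.93942 u; E_B = 1806.6 MeV; E_B/A = 7.559 MeV
¹³₆C: Σm = 6(1.00728) + 7(1.00866) = 13.10430 u; Δm = 0.10424 u; E_B = 97.099 MeV; E_B/A = 7.469 MeV
²³⁹₉₄Pu has the higher binding energy per nucleon, so it is the more tightly bound nucleus.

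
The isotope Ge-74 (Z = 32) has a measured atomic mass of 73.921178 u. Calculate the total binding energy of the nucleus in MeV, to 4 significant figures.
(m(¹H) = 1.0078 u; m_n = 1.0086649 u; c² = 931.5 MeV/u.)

With 32 protons and 42 neutrons (A = 74):
Mass of separated nucleons = 32(1.0078) + 42(1.0086649) = 32.2496 + 42.3639258 = 74.6135258 u
Mass defect Δm = 74.6135258 − 73.921178 = 0.6923478 u
E_B = 0.6923478 × 931.5 = 644.922 MeV

644.9 MeV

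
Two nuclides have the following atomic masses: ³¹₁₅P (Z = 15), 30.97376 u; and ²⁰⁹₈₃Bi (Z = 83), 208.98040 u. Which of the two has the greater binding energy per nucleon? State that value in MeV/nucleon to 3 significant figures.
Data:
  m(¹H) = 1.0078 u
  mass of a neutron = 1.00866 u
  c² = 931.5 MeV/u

³¹₁₅P: Σm = 15(1.0078) + 16(1.00866) = 31.25556 u; Δm = 0.28180 u; E_B = 262.50 MeV; E_B/A = 8.468 MeV
²⁰⁹₈₃Bi: Σm = 83(1.0078) + 126(1.00866) = 210.73856 u; Δm = 1.75816 u; E_B = 1637.7 MeV; E_B/A = 7.836 MeV
³¹₁₅P has the higher binding energy per nucleon, so it is the more tightly bound nucleus.

³¹₁₅P; 8.47 MeV/nucleon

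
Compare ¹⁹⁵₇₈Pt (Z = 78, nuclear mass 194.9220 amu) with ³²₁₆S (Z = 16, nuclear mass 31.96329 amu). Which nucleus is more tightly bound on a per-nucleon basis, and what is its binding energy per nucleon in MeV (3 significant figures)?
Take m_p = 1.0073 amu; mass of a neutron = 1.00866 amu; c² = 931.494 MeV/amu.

³²₁₆S; 8.50 MeV/nucleon

¹⁹⁵₇₈Pt: Σm = 78(1.0073) + 117(1.00866) = 196.58262 amu; Δm = 1.66062 amu; E_B = 1546.9 MeV; E_B/A = 7.933 MeV
³²₁₆S: Σm = 16(1.0073) + 16(1.00866) = 32.25536 amu; Δm = 0.29207 amu; E_B = 272.06 MeV; E_B/A = 8.502 MeV
³²₁₆S has the higher binding energy per nucleon, so it is the more tightly bound nucleus.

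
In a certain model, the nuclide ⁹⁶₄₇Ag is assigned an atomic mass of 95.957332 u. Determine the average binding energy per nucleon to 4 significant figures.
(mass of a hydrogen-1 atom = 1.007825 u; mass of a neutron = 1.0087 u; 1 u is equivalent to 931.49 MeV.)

8.119 MeV/nucleon

With 47 protons and 49 neutrons (A = 96):
Mass of separated nucleons = 47(1.007825) + 49(1.0087) = 47.367775 + 49.4263 = 96.794075 u
The mass defect is 96.794075 − 95.957332 = 0.836743 u.
E_B = 0.836743 × 931.49 = 779.418 MeV
BE/A = 779.418 MeV / 96 = 8.119 MeV/nucleon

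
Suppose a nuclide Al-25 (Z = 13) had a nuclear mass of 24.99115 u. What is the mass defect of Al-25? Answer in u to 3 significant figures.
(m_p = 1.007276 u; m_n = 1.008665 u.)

0.207 u

Mass of separated nucleons = 13(1.007276) + 12(1.008665) = 13.094588 + 12.103980 = 25.198568 u
Mass defect Δm = 25.198568 − 24.99115 = 0.207418 u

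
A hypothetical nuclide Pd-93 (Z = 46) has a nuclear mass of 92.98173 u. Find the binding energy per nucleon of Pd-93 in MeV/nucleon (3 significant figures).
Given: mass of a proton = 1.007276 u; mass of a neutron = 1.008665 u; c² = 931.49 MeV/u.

7.61 MeV/nucleon

Total constituent mass: 46 × 1.007276 + 47 × 1.008665 = 93.741951 u
The mass defect is 93.741951 − 92.98173 = 0.760221 u.
Converting to energy: 0.760221 u × 931.49 MeV/u = 708.138 MeV
Dividing by A = 93 gives 7.614 MeV per nucleon.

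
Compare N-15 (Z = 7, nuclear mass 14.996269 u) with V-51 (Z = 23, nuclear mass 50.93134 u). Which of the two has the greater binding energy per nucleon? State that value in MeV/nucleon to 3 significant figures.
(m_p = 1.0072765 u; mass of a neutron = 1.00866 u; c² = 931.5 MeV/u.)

N-15: Σm = 7(1.0072765) + 8(1.00866) = 15.1202155 u; Δm = 0.1239465 u; E_B = 115.46 MeV; E_B/A = 7.697 MeV
V-51: Σm = 23(1.0072765) + 28(1.00866) = 51.4098395 u; Δm = 0.4784995 u; E_B = 445.72 MeV; E_B/A = 8.740 MeV
V-51 has the higher binding energy per nucleon, so it is the more tightly bound nucleus.

V-51; 8.74 MeV/nucleon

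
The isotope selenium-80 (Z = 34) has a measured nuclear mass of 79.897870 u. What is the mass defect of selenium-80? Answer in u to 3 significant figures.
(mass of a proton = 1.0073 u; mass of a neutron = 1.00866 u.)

0.749 u

The nucleus contains 34 protons and 80 − 34 = 46 neutrons.
Total constituent mass: 34 × 1.0073 + 46 × 1.00866 = 80.64656 u
Mass defect Δm = 80.64656 − 79.897870 = 0.748690 u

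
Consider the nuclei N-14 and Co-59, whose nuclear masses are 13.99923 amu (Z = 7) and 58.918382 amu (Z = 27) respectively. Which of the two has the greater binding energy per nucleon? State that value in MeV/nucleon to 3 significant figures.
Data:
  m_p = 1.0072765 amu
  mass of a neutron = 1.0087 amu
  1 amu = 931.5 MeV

Co-59; 8.79 MeV/nucleon

N-14: Σm = 7(1.0072765) + 7(1.0087) = 14.1118355 amu; Δm = 0.1126055 amu; E_B = 104.89 MeV; E_B/A = 7.492 MeV
Co-59: Σm = 27(1.0072765) + 32(1.0087) = 59.4748655 amu; Δm = 0.5564835 amu; E_B = 518.36 MeV; E_B/A = 8.786 MeV
Co-59 has the higher binding energy per nucleon, so it is the more tightly bound nucleus.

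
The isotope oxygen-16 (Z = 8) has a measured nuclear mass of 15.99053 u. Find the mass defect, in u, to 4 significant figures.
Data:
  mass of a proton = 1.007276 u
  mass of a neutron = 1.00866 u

With 8 protons and 8 neutrons (A = 16):
Total constituent mass: 8 × 1.007276 + 8 × 1.00866 = 16.127488 u
Mass defect Δm = 16.127488 − 15.99053 = 0.136958 u

0.1370 u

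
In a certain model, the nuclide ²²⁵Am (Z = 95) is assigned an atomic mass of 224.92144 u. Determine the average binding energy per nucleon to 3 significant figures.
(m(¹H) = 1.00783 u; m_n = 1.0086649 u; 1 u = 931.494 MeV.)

The nucleus contains 95 protons and 225 − 95 = 130 neutrons.
Mass of separated nucleons = 95(1.00783) + 130(1.0086649) = 95.74385 + 131.1264370 = 226.8702870 u
The mass defect is 226.8702870 − 224.92144 = 1.9488470 u.
E_B = 1.9488470 × 931.494 = 1815.34 MeV
Per nucleon: 1815.34 / 225 = 8.068 MeV

8.07 MeV/nucleon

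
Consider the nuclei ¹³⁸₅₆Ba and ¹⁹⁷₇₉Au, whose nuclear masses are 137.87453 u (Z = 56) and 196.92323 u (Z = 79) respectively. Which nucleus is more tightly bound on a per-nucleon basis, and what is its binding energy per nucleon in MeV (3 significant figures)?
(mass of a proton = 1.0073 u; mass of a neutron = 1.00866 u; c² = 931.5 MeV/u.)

¹³⁸₅₆Ba: Σm = 56(1.0073) + 82(1.00866) = 139.11892 u; Δm = 1.24439 u; E_B = 1159.15 MeV; E_B/A = 8.400 MeV
¹⁹⁷₇₉Au: Σm = 79(1.0073) + 118(1.00866) = 198.59858 u; Δm = 1.67535 u; E_B = 1560.6 MeV; E_B/A = 7.922 MeV
¹³⁸₅₆Ba has the higher binding energy per nucleon, so it is the more tightly bound nucleus.

¹³⁸₅₆Ba; 8.40 MeV/nucleon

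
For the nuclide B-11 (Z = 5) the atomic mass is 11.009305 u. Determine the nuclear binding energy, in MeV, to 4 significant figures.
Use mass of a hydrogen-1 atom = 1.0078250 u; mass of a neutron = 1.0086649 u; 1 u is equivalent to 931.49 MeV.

Mass of separated nucleons = 5(1.0078250) + 6(1.0086649) = 5.0391250 + 6.0519894 = 11.0911144 u
Δm = 11.0911144 − 11.009305 = 0.0818094 u
Binding energy = Δm·c² = 0.0818094 × 931.49 MeV/u = 76.2046 MeV

76.20 MeV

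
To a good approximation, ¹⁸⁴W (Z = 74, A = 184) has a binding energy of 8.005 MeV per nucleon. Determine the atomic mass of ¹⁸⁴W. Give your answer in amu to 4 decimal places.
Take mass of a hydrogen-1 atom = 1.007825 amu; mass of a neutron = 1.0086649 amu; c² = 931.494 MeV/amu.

Total binding energy = 184 × 8.005 = 1472.920 MeV
Mass defect = 1472.920 MeV / (931.494 MeV/amu) = 1.581245 amu
Constituent mass = 74(1.007825) + 110(1.0086649) = 185.5321890 amu
Atomic mass = 185.5321890 − 1.581245 = 183.9509440 amu ≈ 183.9509 amu (to 4 decimal places)

183.9509 amu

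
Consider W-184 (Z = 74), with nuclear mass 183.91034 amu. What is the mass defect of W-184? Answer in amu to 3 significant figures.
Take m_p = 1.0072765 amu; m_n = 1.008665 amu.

Z = 74, so N = A − Z = 184 − 74 = 110.
Total constituent mass: 74 × 1.0072765 + 110 × 1.008665 = 185.4916110 amu
Δm = 185.4916110 − 183.91034 = 1.5812710 amu

1.58 amu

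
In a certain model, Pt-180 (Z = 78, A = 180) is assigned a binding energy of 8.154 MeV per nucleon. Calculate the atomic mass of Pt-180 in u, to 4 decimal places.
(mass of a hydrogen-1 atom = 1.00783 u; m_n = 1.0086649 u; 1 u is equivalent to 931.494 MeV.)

Total binding energy = 180 × 8.154 = 1467.720 MeV
Mass defect = 1467.720 MeV / (931.494 MeV/u) = 1.575662 u
Constituent mass = 78(1.00783) + 102(1.0086649) = 181.4945598 u
Atomic mass = 181.4945598 − 1.575662 = 179.9188978 u ≈ 179.9189 u (to 4 decimal places)

179.9189 u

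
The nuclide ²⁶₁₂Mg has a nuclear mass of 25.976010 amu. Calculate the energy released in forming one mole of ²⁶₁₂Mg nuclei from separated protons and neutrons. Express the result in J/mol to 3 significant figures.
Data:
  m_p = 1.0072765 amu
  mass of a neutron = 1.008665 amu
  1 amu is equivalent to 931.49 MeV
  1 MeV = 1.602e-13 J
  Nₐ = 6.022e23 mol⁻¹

2.09e+13 J/mol

With 12 protons and 14 neutrons (A = 26):
Σm = 12·m_p + 14·m_n = 12.0873180 + 14.121310 = 26.2086280 amu
Mass defect Δm = 26.2086280 − 25.976010 = 0.2326180 amu
Binding energy = Δm·c² = 0.2326180 × 931.49 MeV/amu = 216.681 MeV
Per nucleus in joules: 216.681 MeV × 1.602e-13 J/MeV = 3.4712e-11 J
Per mole: 3.4712e-11 J × 6.022e23 mol⁻¹ = 2.0904e+13 J/mol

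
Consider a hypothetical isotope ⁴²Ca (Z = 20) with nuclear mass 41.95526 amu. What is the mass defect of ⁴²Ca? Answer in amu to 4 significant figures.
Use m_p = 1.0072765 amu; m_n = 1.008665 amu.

0.3809 amu

Σm = 20·m_p + 22·m_n = 20.1455300 + 22.190630 = 42.3361600 amu
Δm = 42.3361600 − 41.95526 = 0.3809000 amu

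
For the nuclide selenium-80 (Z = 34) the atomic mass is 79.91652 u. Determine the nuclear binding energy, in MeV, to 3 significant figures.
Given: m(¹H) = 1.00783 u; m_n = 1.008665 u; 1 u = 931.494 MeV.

With 34 protons and 46 neutrons (A = 80):
Σm = 34·m(¹H) + 46·m_n = 34.26622 + 46.398590 = 80.664810 u
Δm = 80.664810 − 79.91652 = 0.748290 u
Converting to energy: 0.748290 u × 931.494 MeV/u = 697.028 MeV

697 MeV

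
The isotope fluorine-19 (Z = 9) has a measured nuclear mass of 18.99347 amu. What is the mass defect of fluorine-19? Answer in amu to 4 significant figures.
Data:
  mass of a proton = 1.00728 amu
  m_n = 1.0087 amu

0.1591 amu

The nucleus contains 9 protons and 19 − 9 = 10 neutrons.
Total constituent mass: 9 × 1.00728 + 10 × 1.0087 = 19.15252 amu
Mass defect Δm = 19.15252 − 18.99347 = 0.15905 amu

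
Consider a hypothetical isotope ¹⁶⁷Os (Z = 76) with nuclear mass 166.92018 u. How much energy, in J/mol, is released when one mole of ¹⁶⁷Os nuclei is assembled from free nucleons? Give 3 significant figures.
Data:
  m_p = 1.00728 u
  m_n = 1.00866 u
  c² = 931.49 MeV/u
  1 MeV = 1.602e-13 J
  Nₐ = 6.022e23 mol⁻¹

1.28e+14 J/mol

Z = 76, so N = A − Z = 167 − 76 = 91.
Mass of separated nucleons = 76(1.00728) + 91(1.00866) = 76.55328 + 91.78806 = 168.34134 u
Mass defect Δm = 168.34134 − 166.92018 = 1.42116 u
Binding energy = Δm·c² = 1.42116 × 931.49 MeV/u = 1323.80 MeV
Per nucleus in joules: 1323.80 MeV × 1.602e-13 J/MeV = 2.1207e-10 J
Per mole: 2.1207e-10 J × 6.022e23 mol⁻¹ = 1.2771e+14 J/mol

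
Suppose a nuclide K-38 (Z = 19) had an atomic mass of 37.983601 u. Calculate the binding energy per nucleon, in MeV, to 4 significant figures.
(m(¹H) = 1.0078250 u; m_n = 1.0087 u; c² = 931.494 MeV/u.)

With 19 protons and 19 neutrons (A = 38):
Mass of separated nucleons = 19(1.0078250) + 19(1.0087) = 19.1486750 + 19.1653 = 38.3139750 u
Δm = 38.3139750 − 37.983601 = 0.3303740 u
E_B = 0.3303740 × 931.494 = 307.741 MeV
Dividing by A = 38 gives 8.098 MeV per nucleon.

8.098 MeV/nucleon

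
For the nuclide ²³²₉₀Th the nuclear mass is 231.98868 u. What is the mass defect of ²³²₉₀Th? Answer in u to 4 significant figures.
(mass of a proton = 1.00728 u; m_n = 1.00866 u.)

1.896 u

Z = 90, so N = A − Z = 232 − 90 = 142.
Σm = 90·m_p + 142·m_n = 90.65520 + 143.22972 = 233.88492 u
Mass defect Δm = 233.88492 − 231.98868 = 1.89624 u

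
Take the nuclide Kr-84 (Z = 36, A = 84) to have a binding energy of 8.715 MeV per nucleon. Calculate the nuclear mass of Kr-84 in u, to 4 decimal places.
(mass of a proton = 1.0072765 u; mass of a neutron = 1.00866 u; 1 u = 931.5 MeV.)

Total binding energy = 84 × 8.715 = 732.060 MeV
Mass defect = 732.060 MeV / (931.5 MeV/u) = 0.785894 u
Constituent mass = 36(1.0072765) + 48(1.00866) = 84.6776340 u
Nuclear mass = 84.6776340 − 0.785894 = 83.8917400 u ≈ 83.8917 u (to 4 decimal places)

83.8917 u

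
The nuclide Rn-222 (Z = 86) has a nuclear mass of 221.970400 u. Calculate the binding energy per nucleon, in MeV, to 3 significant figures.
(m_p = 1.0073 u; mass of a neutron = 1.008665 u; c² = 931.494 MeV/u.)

7.70 MeV/nucleon

With 86 protons and 136 neutrons (A = 222):
Mass of separated nucleons = 86(1.0073) + 136(1.008665) = 86.6278 + 137.178440 = 223.806240 u
Δm = 223.806240 − 221.970400 = 1.835840 u
E_B = 1.835840 × 931.494 = 1710.07 MeV
BE/A = 1710.07 MeV / 222 = 7.703 MeV/nucleon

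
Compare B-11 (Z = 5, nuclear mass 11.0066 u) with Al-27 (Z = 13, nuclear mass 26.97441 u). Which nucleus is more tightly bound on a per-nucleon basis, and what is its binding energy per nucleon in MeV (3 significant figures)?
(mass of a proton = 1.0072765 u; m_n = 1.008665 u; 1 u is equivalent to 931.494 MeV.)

Al-27; 8.33 MeV/nucleon

B-11: Σm = 5(1.0072765) + 6(1.008665) = 11.0883725 u; Δm = 0.0817725 u; E_B = 76.171 MeV; E_B/A = 6.9246 MeV
Al-27: Σm = 13(1.0072765) + 14(1.008665) = 27.2159045 u; Δm = 0.2414945 u; E_B = 224.951 MeV; E_B/A = 8.332 MeV
Al-27 has the higher binding energy per nucleon, so it is the more tightly bound nucleus.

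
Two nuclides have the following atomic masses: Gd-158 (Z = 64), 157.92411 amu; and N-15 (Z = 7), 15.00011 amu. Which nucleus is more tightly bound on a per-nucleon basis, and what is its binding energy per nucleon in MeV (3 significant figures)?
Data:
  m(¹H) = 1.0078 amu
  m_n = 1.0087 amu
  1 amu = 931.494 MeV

Gd-158; 8.21 MeV/nucleon

Gd-158: Σm = 64(1.0078) + 94(1.0087) = 159.3170 amu; Δm = 1.39289 amu; E_B = 1297.5 MeV; E_B/A = 8.212 MeV
N-15: Σm = 7(1.0078) + 8(1.0087) = 15.1242 amu; Δm = 0.12409 amu; E_B = 115.59 MeV; E_B/A = 7.706 MeV
Gd-158 has the higher binding energy per nucleon, so it is the more tightly bound nucleus.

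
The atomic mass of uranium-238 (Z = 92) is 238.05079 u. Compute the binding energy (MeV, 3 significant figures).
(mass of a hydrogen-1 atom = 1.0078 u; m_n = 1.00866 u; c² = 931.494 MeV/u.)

1800 MeV

Mass of separated nucleons = 92(1.0078) + 146(1.00866) = 92.7176 + 147.26436 = 239.98196 u
Δm = 239.98196 − 238.05079 = 1.93117 u
Converting to energy: 1.93117 u × 931.494 MeV/u = 1798.87 MeV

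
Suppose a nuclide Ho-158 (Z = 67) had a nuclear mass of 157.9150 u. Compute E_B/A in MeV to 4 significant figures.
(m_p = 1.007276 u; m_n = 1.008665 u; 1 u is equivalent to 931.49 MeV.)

8.024 MeV/nucleon

With 67 protons and 91 neutrons (A = 158):
Total constituent mass: 67 × 1.007276 + 91 × 1.008665 = 159.276007 u
The mass defect is 159.276007 − 157.9150 = 1.361007 u.
Converting to energy: 1.361007 u × 931.49 MeV/u = 1267.76 MeV
Per nucleon: 1267.76 / 158 = 8.024 MeV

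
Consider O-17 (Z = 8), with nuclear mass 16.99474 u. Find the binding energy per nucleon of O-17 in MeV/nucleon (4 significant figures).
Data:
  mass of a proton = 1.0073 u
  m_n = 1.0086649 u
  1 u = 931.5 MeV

7.761 MeV/nucleon

The nucleus contains 8 protons and 17 − 8 = 9 neutrons.
Σm = 8·m_p + 9·m_n = 8.0584 + 9.0779841 = 17.1363841 u
Δm = 17.1363841 − 16.99474 = 0.1416441 u
Converting to energy: 0.1416441 u × 931.5 MeV/u = 131.941 MeV
Dividing by A = 17 gives 7.761 MeV per nucleon.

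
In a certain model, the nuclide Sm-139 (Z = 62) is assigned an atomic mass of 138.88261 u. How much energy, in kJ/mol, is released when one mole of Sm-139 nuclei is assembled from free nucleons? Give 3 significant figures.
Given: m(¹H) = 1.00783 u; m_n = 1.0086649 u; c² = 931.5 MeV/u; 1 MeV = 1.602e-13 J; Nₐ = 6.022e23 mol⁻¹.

Z = 62, so N = A − Z = 139 − 62 = 77.
Mass of separated nucleons = 62(1.00783) + 77(1.0086649) = 62.48546 + 77.6671973 = 140.1526573 u
Mass defect Δm = 140.1526573 − 138.88261 = 1.2700473 u
E_B = 1.2700473 × 931.5 = 1183.05 MeV
Per nucleus in joules: 1183.05 MeV × 1.602e-13 J/MeV = 1.8952e-10 J
Per mole: 1.8952e-10 J × 6.022e23 mol⁻¹ = 1.1413e+14 J/mol

1.14e+11 kJ/mol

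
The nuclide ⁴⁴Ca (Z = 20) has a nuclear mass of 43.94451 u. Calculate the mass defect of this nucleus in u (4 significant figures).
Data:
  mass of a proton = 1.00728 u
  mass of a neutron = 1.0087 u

Z = 20, so N = A − Z = 44 − 20 = 24.
Total constituent mass: 20 × 1.00728 + 24 × 1.0087 = 44.35440 u
The mass defect is 44.35440 − 43.94451 = 0.40989 u.

0.4099 u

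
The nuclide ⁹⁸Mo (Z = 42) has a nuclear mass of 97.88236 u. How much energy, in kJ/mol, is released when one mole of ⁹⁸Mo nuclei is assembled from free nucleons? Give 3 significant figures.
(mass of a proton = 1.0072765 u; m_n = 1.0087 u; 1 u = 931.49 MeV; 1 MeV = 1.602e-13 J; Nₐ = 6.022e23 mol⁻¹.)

With 42 protons and 56 neutrons (A = 98):
Mass of separated nucleons = 42(1.0072765) + 56(1.0087) = 42.3056130 + 56.4872 = 98.7928130 u
Δm = 98.7928130 − 97.88236 = 0.9104530 u
Converting to energy: 0.9104530 u × 931.49 MeV/u = 848.078 MeV
Per nucleus in joules: 848.078 MeV × 1.602e-13 J/MeV = 1.3586e-10 J
Per mole: 1.3586e-10 J × 6.022e23 mol⁻¹ = 8.1815e+13 J/mol

8.18e+10 kJ/mol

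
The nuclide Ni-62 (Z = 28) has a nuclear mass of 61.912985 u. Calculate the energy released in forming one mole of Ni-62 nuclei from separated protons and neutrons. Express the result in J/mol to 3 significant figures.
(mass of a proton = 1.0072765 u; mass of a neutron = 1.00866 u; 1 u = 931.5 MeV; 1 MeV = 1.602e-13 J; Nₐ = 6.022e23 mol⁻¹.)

5.26e+13 J/mol

Mass of separated nucleons = 28(1.0072765) + 34(1.00866) = 28.2037420 + 34.29444 = 62.4981820 u
Mass defect Δm = 62.4981820 − 61.912985 = 0.5851970 u
Binding energy = Δm·c² = 0.5851970 × 931.5 MeV/u = 545.111 MeV
Per nucleus in joules: 545.111 MeV × 1.602e-13 J/MeV = 8.7327e-11 J
Per mole: 8.7327e-11 J × 6.022e23 mol⁻¹ = 5.2588e+13 J/mol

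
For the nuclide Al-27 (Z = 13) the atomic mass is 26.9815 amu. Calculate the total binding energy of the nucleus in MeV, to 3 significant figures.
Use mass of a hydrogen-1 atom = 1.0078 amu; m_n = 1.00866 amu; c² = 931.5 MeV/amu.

The nucleus contains 13 protons and 27 − 13 = 14 neutrons.
Total constituent mass: 13 × 1.0078 + 14 × 1.00866 = 27.22264 amu
The mass defect is 27.22264 − 26.9815 = 0.24114 amu.
Binding energy = Δm·c² = 0.24114 × 931.5 MeV/amu = 224.622 MeV

225 MeV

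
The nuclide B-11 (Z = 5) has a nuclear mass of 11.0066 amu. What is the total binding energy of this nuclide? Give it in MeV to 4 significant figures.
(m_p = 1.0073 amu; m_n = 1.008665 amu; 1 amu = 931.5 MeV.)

76.28 MeV

Σm = 5·m_p + 6·m_n = 5.0365 + 6.051990 = 11.088490 amu
The mass defect is 11.088490 − 11.0066 = 0.081890 amu.
E_B = 0.081890 × 931.5 = 76.2805 MeV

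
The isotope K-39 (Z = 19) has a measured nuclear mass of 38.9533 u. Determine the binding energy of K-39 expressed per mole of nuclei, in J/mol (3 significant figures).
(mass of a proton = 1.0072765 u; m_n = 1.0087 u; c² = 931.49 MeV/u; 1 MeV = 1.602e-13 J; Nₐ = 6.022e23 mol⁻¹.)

Σm = 19·m_p + 20·m_n = 19.1382535 + 20.1740 = 39.3122535 u
Δm = 39.3122535 − 38.9533 = 0.3589535 u
Converting to energy: 0.3589535 u × 931.49 MeV/u = 334.362 MeV
Per nucleus in joules: 334.362 MeV × 1.602e-13 J/MeV = 5.3565e-11 J
Per mole: 5.3565e-11 J × 6.022e23 mol⁻¹ = 3.2257e+13 J/mol

3.23e+13 J/mol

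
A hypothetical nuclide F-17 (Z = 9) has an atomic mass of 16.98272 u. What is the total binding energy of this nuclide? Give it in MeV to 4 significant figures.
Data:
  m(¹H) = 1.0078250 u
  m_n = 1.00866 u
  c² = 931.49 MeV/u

146.2 MeV

The nucleus contains 9 protons and 17 − 9 = 8 neutrons.
Σm = 9·m(¹H) + 8·m_n = 9.0704250 + 8.06928 = 17.1397050 u
Mass defect Δm = 17.1397050 − 16.98272 = 0.1569850 u
E_B = 0.1569850 × 931.49 = 146.230 MeV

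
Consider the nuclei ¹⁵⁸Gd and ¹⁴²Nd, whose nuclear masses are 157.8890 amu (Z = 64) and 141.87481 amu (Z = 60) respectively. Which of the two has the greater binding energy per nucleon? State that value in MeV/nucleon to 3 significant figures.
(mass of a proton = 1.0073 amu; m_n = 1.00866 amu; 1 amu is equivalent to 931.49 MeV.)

¹⁵⁸Gd: Σm = 64(1.0073) + 94(1.00866) = 159.28124 amu; Δm = 1.39224 amu; E_B = 1296.9 MeV; E_B/A = 8.208 MeV
¹⁴²Nd: Σm = 60(1.0073) + 82(1.00866) = 143.14812 amu; Δm = 1.27331 amu; E_B = 1186.1 MeV; E_B/A = 8.353 MeV
¹⁴²Nd has the higher binding energy per nucleon, so it is the more tightly bound nucleus.

¹⁴²Nd; 8.35 MeV/nucleon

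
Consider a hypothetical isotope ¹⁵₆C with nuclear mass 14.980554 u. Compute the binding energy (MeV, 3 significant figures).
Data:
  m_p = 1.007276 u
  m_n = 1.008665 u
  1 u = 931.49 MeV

131 MeV

With 6 protons and 9 neutrons (A = 15):
Total constituent mass: 6 × 1.007276 + 9 × 1.008665 = 15.121641 u
The mass defect is 15.121641 − 14.980554 = 0.141087 u.
E_B = 0.141087 × 931.49 = 131.421 MeV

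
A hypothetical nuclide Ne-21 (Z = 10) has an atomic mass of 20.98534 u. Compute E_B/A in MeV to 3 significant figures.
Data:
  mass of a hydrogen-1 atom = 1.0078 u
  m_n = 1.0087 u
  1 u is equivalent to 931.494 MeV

With 10 protons and 11 neutrons (A = 21):
Mass of separated nucleons = 10(1.0078) + 11(1.0087) = 10.0780 + 11.0957 = 21.1737 u
Δm = 21.1737 − 20.98534 = 0.18836 u
E_B = 0.18836 × 931.494 = 175.456 MeV
BE/A = 175.456 MeV / 21 = 8.355 MeV/nucleon

8.36 MeV/nucleon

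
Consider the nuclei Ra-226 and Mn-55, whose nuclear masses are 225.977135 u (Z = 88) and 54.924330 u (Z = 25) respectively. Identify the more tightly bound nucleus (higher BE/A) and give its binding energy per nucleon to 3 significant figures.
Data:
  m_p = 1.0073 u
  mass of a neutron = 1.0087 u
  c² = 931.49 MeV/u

Mn-55; 8.79 MeV/nucleon

Ra-226: Σm = 88(1.0073) + 138(1.0087) = 227.8430 u; Δm = 1.865865 u; E_B = 1738.0 MeV; E_B/A = 7.690 MeV
Mn-55: Σm = 25(1.0073) + 30(1.0087) = 55.4435 u; Δm = 0.519170 u; E_B = 483.60 MeV; E_B/A = 8.793 MeV
Mn-55 has the higher binding energy per nucleon, so it is the more tightly bound nucleus.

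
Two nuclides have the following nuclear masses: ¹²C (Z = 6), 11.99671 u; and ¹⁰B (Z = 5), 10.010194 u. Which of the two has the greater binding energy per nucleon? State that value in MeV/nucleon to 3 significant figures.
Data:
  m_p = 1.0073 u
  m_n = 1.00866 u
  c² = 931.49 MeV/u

¹²C: Σm = 6(1.0073) + 6(1.00866) = 12.09576 u; Δm = 0.09905 u; E_B = 92.264 MeV; E_B/A = 7.689 MeV
¹⁰B: Σm = 5(1.0073) + 5(1.00866) = 10.07980 u; Δm = 0.069606 u; E_B = 64.837 MeV; E_B/A = 6.484 MeV
¹²C has the higher binding energy per nucleon, so it is the more tightly bound nucleus.

¹²C; 7.69 MeV/nucleon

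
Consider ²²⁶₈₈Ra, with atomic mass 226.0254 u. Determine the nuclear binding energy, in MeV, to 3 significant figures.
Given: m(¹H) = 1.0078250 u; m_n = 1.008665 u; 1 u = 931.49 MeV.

With 88 protons and 138 neutrons (A = 226):
Σm = 88·m(¹H) + 138·m_n = 88.6886000 + 139.195770 = 227.8843700 u
Mass defect Δm = 227.8843700 − 226.0254 = 1.8589700 u
E_B = 1.8589700 × 931.49 = 1731.61 MeV

1730 MeV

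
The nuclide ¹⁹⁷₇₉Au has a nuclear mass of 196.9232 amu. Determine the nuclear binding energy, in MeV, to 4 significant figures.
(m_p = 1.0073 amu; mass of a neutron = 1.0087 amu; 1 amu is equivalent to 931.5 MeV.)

Σm = 79·m_p + 118·m_n = 79.5767 + 119.0266 = 198.6033 amu
The mass defect is 198.6033 − 196.9232 = 1.6801 amu.
E_B = 1.6801 × 931.5 = 1565.01 MeV

1565 MeV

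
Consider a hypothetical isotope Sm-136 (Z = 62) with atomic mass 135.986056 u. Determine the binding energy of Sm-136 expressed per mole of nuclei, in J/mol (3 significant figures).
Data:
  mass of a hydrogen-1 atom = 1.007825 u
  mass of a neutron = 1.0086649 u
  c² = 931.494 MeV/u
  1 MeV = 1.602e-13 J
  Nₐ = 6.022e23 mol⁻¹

1.02e+14 J/mol

Mass of separated nucleons = 62(1.007825) + 74(1.0086649) = 62.485150 + 74.6412026 = 137.1263526 u
The mass defect is 137.1263526 − 135.986056 = 1.1402966 u.
Converting to energy: 1.1402966 u × 931.494 MeV/u = 1062.18 MeV
Per nucleus in joules: 1062.18 MeV × 1.602e-13 J/MeV = 1.7016e-10 J
Per mole: 1.7016e-10 J × 6.022e23 mol⁻¹ = 1.0247e+14 J/mol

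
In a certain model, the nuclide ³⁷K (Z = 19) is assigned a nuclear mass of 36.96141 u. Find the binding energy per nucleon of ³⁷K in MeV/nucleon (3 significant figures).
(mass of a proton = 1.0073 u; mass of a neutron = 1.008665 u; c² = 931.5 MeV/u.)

With 19 protons and 18 neutrons (A = 37):
Total constituent mass: 19 × 1.0073 + 18 × 1.008665 = 37.294670 u
Δm = 37.294670 − 36.96141 = 0.333260 u
Converting to energy: 0.333260 u × 931.5 MeV/u = 310.432 MeV
Dividing by A = 37 gives 8.390 MeV per nucleon.

8.39 MeV/nucleon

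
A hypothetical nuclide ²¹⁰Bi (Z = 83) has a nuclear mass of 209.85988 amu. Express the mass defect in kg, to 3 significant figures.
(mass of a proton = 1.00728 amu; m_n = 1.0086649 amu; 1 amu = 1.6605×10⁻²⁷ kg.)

The nucleus contains 83 protons and 210 − 83 = 127 neutrons.
Σm = 83·m_p + 127·m_n = 83.60424 + 128.1004423 = 211.7046823 amu
Mass defect Δm = 211.7046823 − 209.85988 = 1.8448023 amu
In SI units: 1.8448023 amu × 1.6605×10⁻²⁷ kg/amu = 3.0633e-27 kg

3.06e-27 kg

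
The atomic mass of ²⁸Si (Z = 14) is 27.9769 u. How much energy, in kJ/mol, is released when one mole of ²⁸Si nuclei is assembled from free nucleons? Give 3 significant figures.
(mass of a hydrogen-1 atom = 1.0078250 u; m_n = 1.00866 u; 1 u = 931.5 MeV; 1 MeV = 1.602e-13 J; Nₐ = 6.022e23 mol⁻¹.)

Total constituent mass: 14 × 1.0078250 + 14 × 1.00866 = 28.2307900 u
The mass defect is 28.2307900 − 27.9769 = 0.2538900 u.
Converting to energy: 0.2538900 u × 931.5 MeV/u = 236.499 MeV
Per nucleus in joules: 236.499 MeV × 1.602e-13 J/MeV = 3.7887e-11 J
Per mole: 3.7887e-11 J × 6.022e23 mol⁻¹ = 2.2816e+13 J/mol

2.28e+10 kJ/mol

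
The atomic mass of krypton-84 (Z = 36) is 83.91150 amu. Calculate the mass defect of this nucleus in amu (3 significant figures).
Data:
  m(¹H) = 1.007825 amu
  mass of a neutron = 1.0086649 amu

0.786 amu

Z = 36, so N = A − Z = 84 − 36 = 48.
Mass of separated nucleons = 36(1.007825) + 48(1.0086649) = 36.281700 + 48.4159152 = 84.6976152 amu
Δm = 84.6976152 − 83.91150 = 0.7861152 amu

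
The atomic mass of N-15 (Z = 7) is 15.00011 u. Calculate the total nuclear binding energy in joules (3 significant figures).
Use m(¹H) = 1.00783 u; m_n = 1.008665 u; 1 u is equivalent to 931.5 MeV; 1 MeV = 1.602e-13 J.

1.85e-11 J

Total constituent mass: 7 × 1.00783 + 8 × 1.008665 = 15.124130 u
The mass defect is 15.124130 − 15.00011 = 0.124020 u.
Converting to energy: 0.124020 u × 931.5 MeV/u = 115.525 MeV
In joules: 115.525 MeV × 1.602e-13 J/MeV = 1.8507e-11 J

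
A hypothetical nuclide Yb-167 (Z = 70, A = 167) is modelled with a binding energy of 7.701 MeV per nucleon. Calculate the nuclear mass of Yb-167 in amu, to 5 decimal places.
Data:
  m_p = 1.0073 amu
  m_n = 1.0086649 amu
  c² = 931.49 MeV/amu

166.97084 amu

Total binding energy = 167 × 7.701 = 1286.067 MeV
Mass defect = 1286.067 MeV / (931.49 MeV/amu) = 1.3806557 amu
Constituent mass = 70(1.0073) + 97(1.0086649) = 168.3514953 amu
Nuclear mass = 168.3514953 − 1.3806557 = 166.9708396 amu ≈ 166.97084 amu (to 5 decimal places)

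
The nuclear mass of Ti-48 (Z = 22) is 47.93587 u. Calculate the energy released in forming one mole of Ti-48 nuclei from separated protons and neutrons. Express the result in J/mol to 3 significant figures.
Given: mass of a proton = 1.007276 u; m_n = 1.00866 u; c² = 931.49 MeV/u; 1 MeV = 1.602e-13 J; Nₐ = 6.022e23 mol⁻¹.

The nucleus contains 22 protons and 48 − 22 = 26 neutrons.
Mass of separated nucleons = 22(1.007276) + 26(1.00866) = 22.160072 + 26.22516 = 48.385232 u
The mass defect is 48.385232 − 47.93587 = 0.449362 u.
Binding energy = Δm·c² = 0.449362 × 931.49 MeV/u = 418.576 MeV
Per nucleus in joules: 418.576 MeV × 1.602e-13 J/MeV = 6.7056e-11 J
Per mole: 6.7056e-11 J × 6.022e23 mol⁻¹ = 4.0381e+13 J/mol

4.04e+13 J/mol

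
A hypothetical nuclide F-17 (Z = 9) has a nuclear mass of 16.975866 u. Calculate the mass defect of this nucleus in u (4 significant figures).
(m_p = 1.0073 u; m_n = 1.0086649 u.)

0.1592 u

Z = 9, so N = A − Z = 17 − 9 = 8.
Σm = 9·m_p + 8·m_n = 9.0657 + 8.0693192 = 17.1350192 u
Δm = 17.1350192 − 16.975866 = 0.1591532 u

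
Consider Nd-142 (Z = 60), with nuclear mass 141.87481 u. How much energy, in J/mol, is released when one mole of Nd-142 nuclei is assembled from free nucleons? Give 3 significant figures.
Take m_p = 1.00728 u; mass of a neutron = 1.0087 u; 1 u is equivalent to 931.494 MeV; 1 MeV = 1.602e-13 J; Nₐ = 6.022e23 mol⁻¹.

1.15e+14 J/mol

Σm = 60·m_p + 82·m_n = 60.43680 + 82.7134 = 143.15020 u
Δm = 143.15020 − 141.87481 = 1.27539 u
E_B = 1.27539 × 931.494 = 1188.02 MeV
Per nucleus in joules: 1188.02 MeV × 1.602e-13 J/MeV = 1.9032e-10 J
Per mole: 1.9032e-10 J × 6.022e23 mol⁻¹ = 1.1461e+14 J/mol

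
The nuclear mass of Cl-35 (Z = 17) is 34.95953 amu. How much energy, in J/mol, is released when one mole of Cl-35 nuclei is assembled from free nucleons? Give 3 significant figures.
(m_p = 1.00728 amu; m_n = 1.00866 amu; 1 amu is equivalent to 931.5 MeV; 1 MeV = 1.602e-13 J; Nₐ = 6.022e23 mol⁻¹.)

With 17 protons and 18 neutrons (A = 35):
Mass of separated nucleons = 17(1.00728) + 18(1.00866) = 17.12376 + 18.15588 = 35.27964 amu
Δm = 35.27964 − 34.95953 = 0.32011 amu
Converting to energy: 0.32011 amu × 931.5 MeV/amu = 298.182 MeV
Per nucleus in joules: 298.182 MeV × 1.602e-13 J/MeV = 4.7769e-11 J
Per mole: 4.7769e-11 J × 6.022e23 mol⁻¹ = 2.8766e+13 J/mol

2.88e+13 J/mol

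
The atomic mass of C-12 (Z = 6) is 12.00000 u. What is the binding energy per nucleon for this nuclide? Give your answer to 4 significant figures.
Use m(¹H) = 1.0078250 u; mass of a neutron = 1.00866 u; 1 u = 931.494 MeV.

Z = 6, so N = A − Z = 12 − 6 = 6.
Mass of separated nucleons = 6(1.0078250) + 6(1.00866) = 6.0469500 + 6.05196 = 12.0989100 u
The mass defect is 12.0989100 − 12.00000 = 0.0989100 u.
Converting to energy: 0.0989100 u × 931.494 MeV/u = 92.1341 MeV
Per nucleon: 92.1341 / 12 = 7.678 MeV

7.678 MeV/nucleon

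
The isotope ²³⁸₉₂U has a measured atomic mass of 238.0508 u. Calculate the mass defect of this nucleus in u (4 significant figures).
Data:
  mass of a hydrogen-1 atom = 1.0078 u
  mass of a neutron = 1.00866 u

1.931 u

The nucleus contains 92 protons and 238 − 92 = 146 neutrons.
Σm = 92·m(¹H) + 146·m_n = 92.7176 + 147.26436 = 239.98196 u
Δm = 239.98196 − 238.0508 = 1.93116 u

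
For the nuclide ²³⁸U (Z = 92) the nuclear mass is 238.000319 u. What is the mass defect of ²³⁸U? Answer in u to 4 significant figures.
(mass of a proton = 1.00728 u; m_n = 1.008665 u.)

Σm = 92·m_p + 146·m_n = 92.66976 + 147.265090 = 239.934850 u
Δm = 239.934850 − 238.000319 = 1.934531 u

1.935 u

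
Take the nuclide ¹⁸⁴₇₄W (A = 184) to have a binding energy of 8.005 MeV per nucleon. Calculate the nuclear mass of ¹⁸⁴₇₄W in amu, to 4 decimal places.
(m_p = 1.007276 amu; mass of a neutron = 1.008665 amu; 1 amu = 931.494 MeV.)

Total binding energy = 184 × 8.005 = 1472.920 MeV
Mass defect = 1472.920 MeV / (931.494 MeV/amu) = 1.581245 amu
Constituent mass = 74(1.007276) + 110(1.008665) = 185.491574 amu
Nuclear mass = 185.491574 − 1.581245 = 183.910329 amu ≈ 183.9103 amu (to 4 decimal places)

183.9103 amu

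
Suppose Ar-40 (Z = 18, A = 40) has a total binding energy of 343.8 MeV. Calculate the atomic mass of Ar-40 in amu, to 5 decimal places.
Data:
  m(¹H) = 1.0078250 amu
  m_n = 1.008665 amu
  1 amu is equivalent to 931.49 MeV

39.96239 amu

Mass defect = 343.8 MeV / (931.49 MeV/amu) = 0.3690861 amu
Constituent mass = 18(1.0078250) + 22(1.008665) = 40.3314800 amu
Atomic mass = 40.3314800 − 0.3690861 = 39.9623939 amu ≈ 39.96239 amu (to 5 decimal places)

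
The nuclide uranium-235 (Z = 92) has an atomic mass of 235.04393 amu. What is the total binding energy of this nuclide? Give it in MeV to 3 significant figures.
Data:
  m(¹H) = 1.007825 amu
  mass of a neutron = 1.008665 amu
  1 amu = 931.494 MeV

Z = 92, so N = A − Z = 235 − 92 = 143.
Mass of separated nucleons = 92(1.007825) + 143(1.008665) = 92.719900 + 144.239095 = 236.958995 amu
Mass defect Δm = 236.958995 − 235.04393 = 1.915065 amu
E_B = 1.915065 × 931.494 = 1783.87 MeV

1780 MeV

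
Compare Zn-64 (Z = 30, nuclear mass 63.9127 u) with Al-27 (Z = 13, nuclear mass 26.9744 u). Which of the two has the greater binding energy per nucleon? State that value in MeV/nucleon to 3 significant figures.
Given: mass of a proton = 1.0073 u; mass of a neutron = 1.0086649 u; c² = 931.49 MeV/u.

Zn-64; 8.75 MeV/nucleon

Zn-64: Σm = 30(1.0073) + 34(1.0086649) = 64.5136066 u; Δm = 0.6009066 u; E_B = 559.74 MeV; E_B/A = 8.746 MeV
Al-27: Σm = 13(1.0073) + 14(1.0086649) = 27.2162086 u; Δm = 0.2418086 u; E_B = 225.24 MeV; E_B/A = 8.342 MeV
Zn-64 has the higher binding energy per nucleon, so it is the more tightly bound nucleus.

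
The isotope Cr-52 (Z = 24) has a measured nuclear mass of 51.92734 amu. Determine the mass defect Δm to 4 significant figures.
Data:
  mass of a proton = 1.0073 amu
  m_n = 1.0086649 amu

Total constituent mass: 24 × 1.0073 + 28 × 1.0086649 = 52.4178172 amu
The mass defect is 52.4178172 − 51.92734 = 0.4904772 amu.

0.4905 amu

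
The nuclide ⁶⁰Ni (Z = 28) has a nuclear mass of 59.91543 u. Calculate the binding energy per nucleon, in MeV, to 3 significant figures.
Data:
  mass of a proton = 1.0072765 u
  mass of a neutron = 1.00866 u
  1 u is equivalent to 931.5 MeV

8.78 MeV/nucleon

Total constituent mass: 28 × 1.0072765 + 32 × 1.00866 = 60.4808620 u
Δm = 60.4808620 − 59.91543 = 0.5654320 u
Converting to energy: 0.5654320 u × 931.5 MeV/u = 526.700 MeV
Per nucleon: 526.700 / 60 = 8.778 MeV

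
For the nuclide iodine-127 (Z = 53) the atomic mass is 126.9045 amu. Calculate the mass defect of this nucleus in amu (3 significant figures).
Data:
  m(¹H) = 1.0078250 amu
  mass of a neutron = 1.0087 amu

1.15 amu

Total constituent mass: 53 × 1.0078250 + 74 × 1.0087 = 128.0585250 amu
Mass defect Δm = 128.0585250 − 126.9045 = 1.1540250 amu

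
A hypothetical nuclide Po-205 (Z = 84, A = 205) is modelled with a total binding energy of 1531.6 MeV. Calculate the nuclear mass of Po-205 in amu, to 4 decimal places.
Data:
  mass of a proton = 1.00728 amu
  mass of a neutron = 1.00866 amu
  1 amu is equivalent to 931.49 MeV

205.0151 amu

Mass defect = 1531.6 MeV / (931.49 MeV/amu) = 1.644247 amu
Constituent mass = 84(1.00728) + 121(1.00866) = 206.65938 amu
Nuclear mass = 206.65938 − 1.644247 = 205.015133 amu ≈ 205.0151 amu (to 4 decimal places)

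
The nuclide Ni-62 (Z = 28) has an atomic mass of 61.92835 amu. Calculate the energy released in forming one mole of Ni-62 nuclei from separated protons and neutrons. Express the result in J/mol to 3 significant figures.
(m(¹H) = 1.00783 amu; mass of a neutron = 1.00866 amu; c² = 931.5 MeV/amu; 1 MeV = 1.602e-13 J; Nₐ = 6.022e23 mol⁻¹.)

5.26e+13 J/mol

With 28 protons and 34 neutrons (A = 62):
Total constituent mass: 28 × 1.00783 + 34 × 1.00866 = 62.51368 amu
Δm = 62.51368 − 61.92835 = 0.58533 amu
Converting to energy: 0.58533 amu × 931.5 MeV/amu = 545.235 MeV
Per nucleus in joules: 545.235 MeV × 1.602e-13 J/MeV = 8.7347e-11 J
Per mole: 8.7347e-11 J × 6.022e23 mol⁻¹ = 5.2600e+13 J/mol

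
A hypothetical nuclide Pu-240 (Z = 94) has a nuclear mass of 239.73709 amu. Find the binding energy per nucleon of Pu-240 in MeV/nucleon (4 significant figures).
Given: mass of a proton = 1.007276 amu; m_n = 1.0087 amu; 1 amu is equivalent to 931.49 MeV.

8.605 MeV/nucleon

With 94 protons and 146 neutrons (A = 240):
Σm = 94·m_p + 146·m_n = 94.683944 + 147.2702 = 241.954144 amu
Mass defect Δm = 241.954144 − 239.73709 = 2.217054 amu
Converting to energy: 2.217054 amu × 931.49 MeV/amu = 2065.16 MeV
Dividing by A = 240 gives 8.605 MeV per nucleon.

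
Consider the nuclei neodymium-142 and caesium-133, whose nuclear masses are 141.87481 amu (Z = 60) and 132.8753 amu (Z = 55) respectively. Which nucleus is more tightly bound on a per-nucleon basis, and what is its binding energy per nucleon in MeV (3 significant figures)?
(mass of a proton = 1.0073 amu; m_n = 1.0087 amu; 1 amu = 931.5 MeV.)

neodymium-142: Σm = 60(1.0073) + 82(1.0087) = 143.1514 amu; Δm = 1.27659 amu; E_B = 1189.1 MeV; E_B/A = 8.374 MeV
caesium-133: Σm = 55(1.0073) + 78(1.0087) = 134.0801 amu; Δm = 1.2048 amu; E_B = 1122.3 MeV; E_B/A = 8.438 MeV
caesium-133 has the higher binding energy per nucleon, so it is the more tightly bound nucleus.

caesium-133; 8.44 MeV/nucleon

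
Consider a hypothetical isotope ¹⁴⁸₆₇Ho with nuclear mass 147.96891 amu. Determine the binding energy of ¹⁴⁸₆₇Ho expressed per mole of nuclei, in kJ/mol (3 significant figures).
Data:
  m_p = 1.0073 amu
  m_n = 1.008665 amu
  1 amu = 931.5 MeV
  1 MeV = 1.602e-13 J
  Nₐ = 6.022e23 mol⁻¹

Σm = 67·m_p + 81·m_n = 67.4891 + 81.701865 = 149.190965 amu
The mass defect is 149.190965 − 147.96891 = 1.222055 amu.
Binding energy = Δm·c² = 1.222055 × 931.5 MeV/amu = 1138.34 MeV
Per nucleus in joules: 1138.34 MeV × 1.602e-13 J/MeV = 1.8236e-10 J
Per mole: 1.8236e-10 J × 6.022e23 mol⁻¹ = 1.0982e+14 J/mol

1.10e+11 kJ/mol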